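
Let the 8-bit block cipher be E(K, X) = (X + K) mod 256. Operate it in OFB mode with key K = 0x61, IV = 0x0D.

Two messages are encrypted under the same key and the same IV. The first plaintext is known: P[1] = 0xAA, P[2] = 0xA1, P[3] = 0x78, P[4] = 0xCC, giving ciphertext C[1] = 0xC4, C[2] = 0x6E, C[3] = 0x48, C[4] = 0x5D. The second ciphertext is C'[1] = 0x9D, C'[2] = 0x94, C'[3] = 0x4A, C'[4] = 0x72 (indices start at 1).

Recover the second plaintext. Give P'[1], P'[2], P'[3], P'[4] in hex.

In OFB with a reused IV, both messages share the same keystream S_i, so C_i ⊕ C'_i = P_i ⊕ P'_i and thus P'_i = P_i ⊕ C_i ⊕ C'_i.
P'[1]: 0xAA ⊕ 0xC4 ⊕ 0x9D = 0xF3.
P'[2]: 0xA1 ⊕ 0x6E ⊕ 0x94 = 0x5B.
P'[3]: 0x78 ⊕ 0x48 ⊕ 0x4A = 0x7A.
P'[4]: 0xCC ⊕ 0x5D ⊕ 0x72 = 0xE3.

P'[1] = 0xF3, P'[2] = 0x5B, P'[3] = 0x7A, P'[4] = 0xE3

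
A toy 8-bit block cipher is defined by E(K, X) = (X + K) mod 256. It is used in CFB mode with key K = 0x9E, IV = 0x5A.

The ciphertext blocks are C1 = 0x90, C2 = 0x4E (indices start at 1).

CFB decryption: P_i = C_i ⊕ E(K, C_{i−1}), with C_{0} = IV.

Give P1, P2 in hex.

P1 = 0x68, P2 = 0x60

P1: E(K, 0x5A) = 0xF8; 0x90 ⊕ 0xF8 = 0x68.
P2: E(K, 0x90) = 0x2E; 0x4E ⊕ 0x2E = 0x60.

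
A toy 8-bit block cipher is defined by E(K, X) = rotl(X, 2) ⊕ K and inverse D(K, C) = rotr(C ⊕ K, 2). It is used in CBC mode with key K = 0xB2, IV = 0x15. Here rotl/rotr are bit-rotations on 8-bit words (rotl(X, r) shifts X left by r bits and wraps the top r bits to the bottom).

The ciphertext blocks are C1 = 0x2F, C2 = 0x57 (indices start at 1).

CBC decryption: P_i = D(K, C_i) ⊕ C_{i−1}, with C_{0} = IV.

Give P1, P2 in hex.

P1: D(K, 0x2F) = 0x67; 0x67 ⊕ 0x15 = 0x72.
P2: D(K, 0x57) = 0x79; 0x79 ⊕ 0x2F = 0x56.

P1 = 0x72, P2 = 0x56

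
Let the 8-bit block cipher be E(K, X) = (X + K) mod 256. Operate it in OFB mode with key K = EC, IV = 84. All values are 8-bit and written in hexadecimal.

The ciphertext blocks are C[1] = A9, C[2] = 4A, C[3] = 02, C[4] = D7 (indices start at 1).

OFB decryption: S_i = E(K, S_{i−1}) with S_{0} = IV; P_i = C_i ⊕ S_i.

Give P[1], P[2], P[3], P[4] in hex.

P[1]: S = E(K, 84) = 70; A9 ⊕ 70 = D9.
P[2]: S = E(K, 70) = 5C; 4A ⊕ 5C = 16.
P[3]: S = E(K, 5C) = 48; 02 ⊕ 48 = 4A.
P[4]: S = E(K, 48) = 34; D7 ⊕ 34 = E3.

P[1] = D9, P[2] = 16, P[3] = 4A, P[4] = E3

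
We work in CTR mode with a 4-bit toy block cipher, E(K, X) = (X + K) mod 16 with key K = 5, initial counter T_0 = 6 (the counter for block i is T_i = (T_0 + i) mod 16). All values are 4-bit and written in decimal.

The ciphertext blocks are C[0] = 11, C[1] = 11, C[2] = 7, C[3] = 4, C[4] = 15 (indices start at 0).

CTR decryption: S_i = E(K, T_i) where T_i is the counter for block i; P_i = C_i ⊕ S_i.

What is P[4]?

P[4] = 0

P[4]: T = 10, S = E(K, T) = 15; 15 ⊕ 15 = 0.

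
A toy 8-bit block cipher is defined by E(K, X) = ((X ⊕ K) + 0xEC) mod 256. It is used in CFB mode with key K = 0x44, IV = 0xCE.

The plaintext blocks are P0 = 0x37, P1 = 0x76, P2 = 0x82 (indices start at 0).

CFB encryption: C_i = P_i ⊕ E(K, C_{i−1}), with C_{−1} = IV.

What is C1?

C1 = 0x87

C0: E(K, 0xCE) = 0x76; 0x37 ⊕ 0x76 = 0x41.
C1: E(K, 0x41) = 0xF1; 0x76 ⊕ 0xF1 = 0x87.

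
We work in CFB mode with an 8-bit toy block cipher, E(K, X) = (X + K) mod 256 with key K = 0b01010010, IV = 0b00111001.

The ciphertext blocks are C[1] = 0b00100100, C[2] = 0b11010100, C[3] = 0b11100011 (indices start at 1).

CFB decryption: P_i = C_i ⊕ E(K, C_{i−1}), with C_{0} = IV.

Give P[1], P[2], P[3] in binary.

P[1]: E(K, 0b00111001) = 0b10001011; 0b00100100 ⊕ 0b10001011 = 0b10101111.
P[2]: E(K, 0b00100100) = 0b01110110; 0b11010100 ⊕ 0b01110110 = 0b10100010.
P[3]: E(K, 0b11010100) = 0b00100110; 0b11100011 ⊕ 0b00100110 = 0b11000101.

P[1] = 0b10101111, P[2] = 0b10100010, P[3] = 0b11000101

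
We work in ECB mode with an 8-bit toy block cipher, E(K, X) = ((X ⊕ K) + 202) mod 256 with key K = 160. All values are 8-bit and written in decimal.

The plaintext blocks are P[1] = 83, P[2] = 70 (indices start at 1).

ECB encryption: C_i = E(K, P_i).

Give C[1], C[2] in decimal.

C[1]: E(K, 83) = 189.
C[2]: E(K, 70) = 176.

C[1] = 189, C[2] = 176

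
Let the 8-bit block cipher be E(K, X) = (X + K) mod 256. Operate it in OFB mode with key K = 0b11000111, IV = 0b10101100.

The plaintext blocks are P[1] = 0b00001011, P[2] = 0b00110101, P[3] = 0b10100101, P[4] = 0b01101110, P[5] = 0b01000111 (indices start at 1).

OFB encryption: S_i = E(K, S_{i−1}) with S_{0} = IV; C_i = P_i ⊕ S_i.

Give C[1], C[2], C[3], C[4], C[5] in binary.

C[1]: S = E(K, 0b10101100) = 0b01110011; 0b00001011 ⊕ 0b01110011 = 0b01111000.
C[2]: S = E(K, 0b01110011) = 0b00111010; 0b00110101 ⊕ 0b00111010 = 0b00001111.
C[3]: S = E(K, 0b00111010) = 0b00000001; 0b10100101 ⊕ 0b00000001 = 0b10100100.
C[4]: S = E(K, 0b00000001) = 0b11001000; 0b01101110 ⊕ 0b11001000 = 0b10100110.
C[5]: S = E(K, 0b11001000) = 0b10001111; 0b01000111 ⊕ 0b10001111 = 0b11001000.

C[1] = 0b01111000, C[2] = 0b00001111, C[3] = 0b10100100, C[4] = 0b10100110, C[5] = 0b11001000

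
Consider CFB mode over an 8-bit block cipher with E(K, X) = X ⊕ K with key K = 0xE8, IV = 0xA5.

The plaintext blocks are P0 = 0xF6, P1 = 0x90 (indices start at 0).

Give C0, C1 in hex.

C0 = 0xBB, C1 = 0xC3

CFB encryption: C_i = P_i ⊕ E(K, C_{i−1}), with C_{−1} = IV.
C0: E(K, 0xA5) = 0x4D; 0xF6 ⊕ 0x4D = 0xBB.
C1: E(K, 0xBB) = 0x53; 0x90 ⊕ 0x53 = 0xC3.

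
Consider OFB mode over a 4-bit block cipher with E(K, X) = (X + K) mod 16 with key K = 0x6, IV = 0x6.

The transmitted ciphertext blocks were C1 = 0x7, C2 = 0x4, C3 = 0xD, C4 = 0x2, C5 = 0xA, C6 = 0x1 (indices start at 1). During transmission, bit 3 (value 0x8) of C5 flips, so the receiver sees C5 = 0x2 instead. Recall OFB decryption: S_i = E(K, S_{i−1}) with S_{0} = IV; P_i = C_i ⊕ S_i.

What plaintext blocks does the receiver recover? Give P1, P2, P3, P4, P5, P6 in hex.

P1 = 0xB, P2 = 0x6, P3 = 0x5, P4 = 0xC, P5 = 0x6, P6 = 0xB

Only C5 changed, to 0x2. In OFB, a change in C_i flips the same bit in P_i only; the keystream is unaffected. Decrypting the received ciphertext:
P1: S = E(K, 0x6) = 0xC; 0x7 ⊕ 0xC = 0xB.
P2: S = E(K, 0xC) = 0x2; 0x4 ⊕ 0x2 = 0x6.
P3: S = E(K, 0x2) = 0x8; 0xD ⊕ 0x8 = 0x5.
P4: S = E(K, 0x8) = 0xE; 0x2 ⊕ 0xE = 0xC.
P5: S = E(K, 0xE) = 0x4; 0x2 ⊕ 0x4 = 0x6.
P6: S = E(K, 0x4) = 0xA; 0x1 ⊕ 0xA = 0xB.
Blocks that differ from the original plaintext: P5.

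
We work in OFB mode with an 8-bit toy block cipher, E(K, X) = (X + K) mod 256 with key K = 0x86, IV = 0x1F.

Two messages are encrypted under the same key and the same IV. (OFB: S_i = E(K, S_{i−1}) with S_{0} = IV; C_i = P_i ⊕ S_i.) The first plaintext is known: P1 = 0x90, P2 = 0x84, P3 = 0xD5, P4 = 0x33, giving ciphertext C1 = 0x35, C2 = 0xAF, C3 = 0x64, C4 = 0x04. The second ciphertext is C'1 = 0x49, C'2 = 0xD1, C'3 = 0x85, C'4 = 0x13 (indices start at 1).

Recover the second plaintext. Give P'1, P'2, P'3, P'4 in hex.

In OFB with a reused IV, both messages share the same keystream S_i, so C_i ⊕ C'_i = P_i ⊕ P'_i and thus P'_i = P_i ⊕ C_i ⊕ C'_i.
P'1: 0x90 ⊕ 0x35 ⊕ 0x49 = 0xEC.
P'2: 0x84 ⊕ 0xAF ⊕ 0xD1 = 0xFA.
P'3: 0xD5 ⊕ 0x64 ⊕ 0x85 = 0x34.
P'4: 0x33 ⊕ 0x04 ⊕ 0x13 = 0x24.

P'1 = 0xEC, P'2 = 0xFA, P'3 = 0x34, P'4 = 0x24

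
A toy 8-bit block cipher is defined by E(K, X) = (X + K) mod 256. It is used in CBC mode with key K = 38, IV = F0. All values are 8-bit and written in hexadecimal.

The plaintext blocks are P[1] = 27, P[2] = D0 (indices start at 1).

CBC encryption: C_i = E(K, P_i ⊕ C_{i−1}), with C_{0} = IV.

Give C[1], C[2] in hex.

C[1] = 0F, C[2] = 17

C[1]: P[1] ⊕ F0 = D7; E(K, D7) = 0F.
C[2]: P[2] ⊕ 0F = DF; E(K, DF) = 17.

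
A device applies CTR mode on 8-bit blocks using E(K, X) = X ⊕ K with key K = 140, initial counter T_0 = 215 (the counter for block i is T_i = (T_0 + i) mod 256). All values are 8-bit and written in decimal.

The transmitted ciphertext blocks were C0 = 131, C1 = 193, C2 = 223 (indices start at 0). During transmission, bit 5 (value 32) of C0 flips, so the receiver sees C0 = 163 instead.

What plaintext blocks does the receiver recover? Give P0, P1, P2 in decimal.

P0 = 248, P1 = 149, P2 = 138

CTR decryption: S_i = E(K, T_i) where T_i is the counter for block i; P_i = C_i ⊕ S_i.
Only C0 changed, to 163. In CTR, a change in C_i flips the same bit in P_i only; the keystream is unaffected. Decrypting the received ciphertext:
P0: T = 215, S = E(K, T) = 91; 163 ⊕ 91 = 248.
P1: T = 216, S = E(K, T) = 84; 193 ⊕ 84 = 149.
P2: T = 217, S = E(K, T) = 85; 223 ⊕ 85 = 138.
Blocks that differ from the original plaintext: P0.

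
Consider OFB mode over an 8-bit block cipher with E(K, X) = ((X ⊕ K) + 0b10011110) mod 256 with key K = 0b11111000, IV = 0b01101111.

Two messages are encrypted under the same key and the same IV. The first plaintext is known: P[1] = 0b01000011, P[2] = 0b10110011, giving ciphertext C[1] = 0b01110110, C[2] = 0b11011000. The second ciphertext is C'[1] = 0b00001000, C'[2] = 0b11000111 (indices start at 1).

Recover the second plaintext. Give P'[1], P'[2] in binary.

P'[1] = 0b00111101, P'[2] = 0b10101100

In OFB with a reused IV, both messages share the same keystream S_i, so C_i ⊕ C'_i = P_i ⊕ P'_i and thus P'_i = P_i ⊕ C_i ⊕ C'_i.
P'[1]: 0b01000011 ⊕ 0b01110110 ⊕ 0b00001000 = 0b00111101.
P'[2]: 0b10110011 ⊕ 0b11011000 ⊕ 0b11000111 = 0b10101100.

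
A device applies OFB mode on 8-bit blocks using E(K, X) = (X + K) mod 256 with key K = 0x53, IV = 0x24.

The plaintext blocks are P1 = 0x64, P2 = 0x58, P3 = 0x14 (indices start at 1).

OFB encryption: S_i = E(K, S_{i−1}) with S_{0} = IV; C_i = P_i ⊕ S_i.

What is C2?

C2 = 0x92

C1: S = E(K, 0x24) = 0x77; 0x64 ⊕ 0x77 = 0x13.
C2: S = E(K, 0x77) = 0xCA; 0x58 ⊕ 0xCA = 0x92.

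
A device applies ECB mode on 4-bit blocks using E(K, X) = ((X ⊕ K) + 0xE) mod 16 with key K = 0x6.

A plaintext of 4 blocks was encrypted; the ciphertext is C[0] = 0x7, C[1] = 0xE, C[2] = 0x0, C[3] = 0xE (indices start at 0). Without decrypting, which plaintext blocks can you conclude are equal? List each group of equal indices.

ECB encrypts each block independently with the same key, so equal ciphertext blocks imply equal plaintext blocks.
C[1] = C[3] = 0xE, so P[1] = P[3].

P[1] = P[3]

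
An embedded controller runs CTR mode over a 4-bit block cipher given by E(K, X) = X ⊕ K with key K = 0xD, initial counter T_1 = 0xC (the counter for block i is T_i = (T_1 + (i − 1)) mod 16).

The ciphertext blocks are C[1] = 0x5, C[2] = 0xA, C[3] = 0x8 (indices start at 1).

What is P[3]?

CTR decryption: S_i = E(K, T_i) where T_i is the counter for block i; P_i = C_i ⊕ S_i.
P[3]: T = 0xE, S = E(K, T) = 0x3; 0x8 ⊕ 0x3 = 0xB.

P[3] = 0xB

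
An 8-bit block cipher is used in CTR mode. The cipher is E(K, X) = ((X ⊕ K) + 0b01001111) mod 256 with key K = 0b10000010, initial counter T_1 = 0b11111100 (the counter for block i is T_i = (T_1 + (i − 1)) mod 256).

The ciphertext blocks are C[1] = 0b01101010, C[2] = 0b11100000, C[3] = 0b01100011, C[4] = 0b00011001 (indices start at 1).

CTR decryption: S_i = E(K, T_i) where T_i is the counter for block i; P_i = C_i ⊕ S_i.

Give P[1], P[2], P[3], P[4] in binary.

P[1]: T = 0b11111100, S = E(K, T) = 0b11001101; 0b01101010 ⊕ 0b11001101 = 0b10100111.
P[2]: T = 0b11111101, S = E(K, T) = 0b11001110; 0b11100000 ⊕ 0b11001110 = 0b00101110.
P[3]: T = 0b11111110, S = E(K, T) = 0b11001011; 0b01100011 ⊕ 0b11001011 = 0b10101000.
P[4]: T = 0b11111111, S = E(K, T) = 0b11001100; 0b00011001 ⊕ 0b11001100 = 0b11010101.

P[1] = 0b10100111, P[2] = 0b00101110, P[3] = 0b10101000, P[4] = 0b11010101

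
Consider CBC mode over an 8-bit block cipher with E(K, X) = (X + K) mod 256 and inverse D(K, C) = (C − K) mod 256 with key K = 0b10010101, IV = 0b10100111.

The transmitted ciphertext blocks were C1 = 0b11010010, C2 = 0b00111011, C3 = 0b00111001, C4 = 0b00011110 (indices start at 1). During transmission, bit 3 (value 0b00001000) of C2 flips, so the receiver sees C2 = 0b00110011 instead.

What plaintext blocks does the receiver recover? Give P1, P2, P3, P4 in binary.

CBC decryption: P_i = D(K, C_i) ⊕ C_{i−1}, with C_{0} = IV.
Only C2 changed, to 0b00110011. In CBC, a change in C_i garbles P_i and flips the same bit in P_{i+1}. Decrypting the received ciphertext:
P1: D(K, 0b11010010) = 0b00111101; 0b00111101 ⊕ 0b10100111 = 0b10011010.
P2: D(K, 0b00110011) = 0b10011110; 0b10011110 ⊕ 0b11010010 = 0b01001100.
P3: D(K, 0b00111001) = 0b10100100; 0b10100100 ⊕ 0b00110011 = 0b10010111.
P4: D(K, 0b00011110) = 0b10001001; 0b10001001 ⊕ 0b00111001 = 0b10110000.
Blocks that differ from the original plaintext: P2, P3.

P1 = 0b10011010, P2 = 0b01001100, P3 = 0b10010111, P4 = 0b10110000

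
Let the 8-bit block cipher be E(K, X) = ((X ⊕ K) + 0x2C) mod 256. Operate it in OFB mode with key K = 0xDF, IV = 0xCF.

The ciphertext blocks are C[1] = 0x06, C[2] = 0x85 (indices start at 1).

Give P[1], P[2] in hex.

OFB decryption: S_i = E(K, S_{i−1}) with S_{0} = IV; P_i = C_i ⊕ S_i.
P[1]: S = E(K, 0xCF) = 0x3C; 0x06 ⊕ 0x3C = 0x3A.
P[2]: S = E(K, 0x3C) = 0x0F; 0x85 ⊕ 0x0F = 0x8A.

P[1] = 0x3A, P[2] = 0x8A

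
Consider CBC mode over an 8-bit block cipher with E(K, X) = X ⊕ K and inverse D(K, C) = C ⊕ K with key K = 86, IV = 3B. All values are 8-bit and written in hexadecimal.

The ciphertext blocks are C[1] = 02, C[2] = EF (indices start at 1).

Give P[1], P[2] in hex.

P[1] = BF, P[2] = 6B

CBC decryption: P_i = D(K, C_i) ⊕ C_{i−1}, with C_{0} = IV.
P[1]: D(K, 02) = 84; 84 ⊕ 3B = BF.
P[2]: D(K, EF) = 69; 69 ⊕ 02 = 6B.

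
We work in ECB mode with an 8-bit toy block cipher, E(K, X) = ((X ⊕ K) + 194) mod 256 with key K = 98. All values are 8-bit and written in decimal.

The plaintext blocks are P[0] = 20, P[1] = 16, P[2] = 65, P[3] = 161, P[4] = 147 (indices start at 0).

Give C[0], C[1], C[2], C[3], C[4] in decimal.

ECB encryption: C_i = E(K, P_i).
C[0]: E(K, 20) = 56.
C[1]: E(K, 16) = 52.
C[2]: E(K, 65) = 229.
C[3]: E(K, 161) = 133.
C[4]: E(K, 147) = 179.

C[0] = 56, C[1] = 52, C[2] = 229, C[3] = 133, C[4] = 179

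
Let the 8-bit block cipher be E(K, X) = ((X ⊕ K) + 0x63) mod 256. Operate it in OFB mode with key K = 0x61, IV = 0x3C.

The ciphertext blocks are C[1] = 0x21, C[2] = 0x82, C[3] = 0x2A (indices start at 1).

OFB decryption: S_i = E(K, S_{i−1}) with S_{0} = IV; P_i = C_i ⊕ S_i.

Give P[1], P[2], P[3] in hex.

P[1] = 0xE1, P[2] = 0x86, P[3] = 0xE2

P[1]: S = E(K, 0x3C) = 0xC0; 0x21 ⊕ 0xC0 = 0xE1.
P[2]: S = E(K, 0xC0) = 0x04; 0x82 ⊕ 0x04 = 0x86.
P[3]: S = E(K, 0x04) = 0xC8; 0x2A ⊕ 0xC8 = 0xE2.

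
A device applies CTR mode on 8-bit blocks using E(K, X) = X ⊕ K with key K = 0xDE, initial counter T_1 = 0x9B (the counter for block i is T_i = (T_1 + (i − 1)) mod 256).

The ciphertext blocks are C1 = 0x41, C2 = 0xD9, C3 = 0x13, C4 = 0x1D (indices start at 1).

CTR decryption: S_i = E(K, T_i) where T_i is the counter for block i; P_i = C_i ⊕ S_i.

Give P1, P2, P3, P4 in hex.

P1: T = 0x9B, S = E(K, T) = 0x45; 0x41 ⊕ 0x45 = 0x04.
P2: T = 0x9C, S = E(K, T) = 0x42; 0xD9 ⊕ 0x42 = 0x9B.
P3: T = 0x9D, S = E(K, T) = 0x43; 0x13 ⊕ 0x43 = 0x50.
P4: T = 0x9E, S = E(K, T) = 0x40; 0x1D ⊕ 0x40 = 0x5D.

P1 = 0x04, P2 = 0x9B, P3 = 0x50, P4 = 0x5D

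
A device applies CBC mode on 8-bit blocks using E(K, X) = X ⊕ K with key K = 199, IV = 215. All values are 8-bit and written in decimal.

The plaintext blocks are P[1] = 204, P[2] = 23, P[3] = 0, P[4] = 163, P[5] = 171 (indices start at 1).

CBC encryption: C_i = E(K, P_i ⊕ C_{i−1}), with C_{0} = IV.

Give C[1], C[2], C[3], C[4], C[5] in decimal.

C[1] = 220, C[2] = 12, C[3] = 203, C[4] = 175, C[5] = 195

C[1]: P[1] ⊕ 215 = 27; E(K, 27) = 220.
C[2]: P[2] ⊕ 220 = 203; E(K, 203) = 12.
C[3]: P[3] ⊕ 12 = 12; E(K, 12) = 203.
C[4]: P[4] ⊕ 203 = 104; E(K, 104) = 175.
C[5]: P[5] ⊕ 175 = 4; E(K, 4) = 195.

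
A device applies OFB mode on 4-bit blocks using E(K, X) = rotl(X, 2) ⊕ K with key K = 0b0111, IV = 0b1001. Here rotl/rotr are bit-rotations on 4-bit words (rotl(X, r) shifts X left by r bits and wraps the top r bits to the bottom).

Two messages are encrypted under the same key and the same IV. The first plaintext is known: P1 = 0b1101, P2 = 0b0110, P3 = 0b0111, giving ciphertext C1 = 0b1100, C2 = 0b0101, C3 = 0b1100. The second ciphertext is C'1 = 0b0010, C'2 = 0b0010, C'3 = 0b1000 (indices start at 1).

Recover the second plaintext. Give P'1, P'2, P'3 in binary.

In OFB with a reused IV, both messages share the same keystream S_i, so C_i ⊕ C'_i = P_i ⊕ P'_i and thus P'_i = P_i ⊕ C_i ⊕ C'_i.
P'1: 0b1101 ⊕ 0b1100 ⊕ 0b0010 = 0b0011.
P'2: 0b0110 ⊕ 0b0101 ⊕ 0b0010 = 0b0001.
P'3: 0b0111 ⊕ 0b1100 ⊕ 0b1000 = 0b0011.

P'1 = 0b0011, P'2 = 0b0001, P'3 = 0b0011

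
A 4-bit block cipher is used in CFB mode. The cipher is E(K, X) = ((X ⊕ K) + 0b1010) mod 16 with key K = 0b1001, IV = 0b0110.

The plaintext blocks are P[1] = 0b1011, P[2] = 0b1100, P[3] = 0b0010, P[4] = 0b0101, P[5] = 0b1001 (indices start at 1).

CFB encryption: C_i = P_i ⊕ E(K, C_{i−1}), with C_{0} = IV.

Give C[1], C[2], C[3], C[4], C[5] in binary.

C[1] = 0b0010, C[2] = 0b1001, C[3] = 0b1000, C[4] = 0b1110, C[5] = 0b1000

C[1]: E(K, 0b0110) = 0b1001; 0b1011 ⊕ 0b1001 = 0b0010.
C[2]: E(K, 0b0010) = 0b0101; 0b1100 ⊕ 0b0101 = 0b1001.
C[3]: E(K, 0b1001) = 0b1010; 0b0010 ⊕ 0b1010 = 0b1000.
C[4]: E(K, 0b1000) = 0b1011; 0b0101 ⊕ 0b1011 = 0b1110.
C[5]: E(K, 0b1110) = 0b0001; 0b1001 ⊕ 0b0001 = 0b1000.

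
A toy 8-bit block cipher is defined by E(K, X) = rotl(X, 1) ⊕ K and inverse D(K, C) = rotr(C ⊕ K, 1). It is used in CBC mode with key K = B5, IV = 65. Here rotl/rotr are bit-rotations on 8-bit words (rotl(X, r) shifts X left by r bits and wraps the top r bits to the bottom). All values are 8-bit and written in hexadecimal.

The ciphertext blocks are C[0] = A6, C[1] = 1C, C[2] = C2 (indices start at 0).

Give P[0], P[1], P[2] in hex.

CBC decryption: P_i = D(K, C_i) ⊕ C_{i−1}, with C_{−1} = IV.
P[0]: D(K, A6) = 89; 89 ⊕ 65 = EC.
P[1]: D(K, 1C) = D4; D4 ⊕ A6 = 72.
P[2]: D(K, C2) = BB; BB ⊕ 1C = A7.

P[0] = EC, P[1] = 72, P[2] = A7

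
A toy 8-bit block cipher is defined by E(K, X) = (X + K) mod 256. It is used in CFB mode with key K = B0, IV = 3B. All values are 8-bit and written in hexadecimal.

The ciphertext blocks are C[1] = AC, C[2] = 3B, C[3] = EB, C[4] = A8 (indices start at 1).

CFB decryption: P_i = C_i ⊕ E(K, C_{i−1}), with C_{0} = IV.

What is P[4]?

P[4]: E(K, EB) = 9B; A8 ⊕ 9B = 33.

P[4] = 33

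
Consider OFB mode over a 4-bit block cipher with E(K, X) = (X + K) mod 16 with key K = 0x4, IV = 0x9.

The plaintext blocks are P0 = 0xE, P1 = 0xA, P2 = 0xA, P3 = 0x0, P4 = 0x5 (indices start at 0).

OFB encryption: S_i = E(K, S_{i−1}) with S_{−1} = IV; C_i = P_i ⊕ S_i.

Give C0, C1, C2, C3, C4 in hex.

C0 = 0x3, C1 = 0xB, C2 = 0xF, C3 = 0x9, C4 = 0x8

C0: S = E(K, 0x9) = 0xD; 0xE ⊕ 0xD = 0x3.
C1: S = E(K, 0xD) = 0x1; 0xA ⊕ 0x1 = 0xB.
C2: S = E(K, 0x1) = 0x5; 0xA ⊕ 0x5 = 0xF.
C3: S = E(K, 0x5) = 0x9; 0x0 ⊕ 0x9 = 0x9.
C4: S = E(K, 0x9) = 0xD; 0x5 ⊕ 0xD = 0x8.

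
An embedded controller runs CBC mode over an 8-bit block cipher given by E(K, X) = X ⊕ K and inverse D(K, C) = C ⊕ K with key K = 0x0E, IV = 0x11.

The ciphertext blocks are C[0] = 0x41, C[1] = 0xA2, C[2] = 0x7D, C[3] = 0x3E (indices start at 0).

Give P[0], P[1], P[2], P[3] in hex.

P[0] = 0x5E, P[1] = 0xED, P[2] = 0xD1, P[3] = 0x4D

CBC decryption: P_i = D(K, C_i) ⊕ C_{i−1}, with C_{−1} = IV.
P[0]: D(K, 0x41) = 0x4F; 0x4F ⊕ 0x11 = 0x5E.
P[1]: D(K, 0xA2) = 0xAC; 0xAC ⊕ 0x41 = 0xED.
P[2]: D(K, 0x7D) = 0x73; 0x73 ⊕ 0xA2 = 0xD1.
P[3]: D(K, 0x3E) = 0x30; 0x30 ⊕ 0x7D = 0x4D.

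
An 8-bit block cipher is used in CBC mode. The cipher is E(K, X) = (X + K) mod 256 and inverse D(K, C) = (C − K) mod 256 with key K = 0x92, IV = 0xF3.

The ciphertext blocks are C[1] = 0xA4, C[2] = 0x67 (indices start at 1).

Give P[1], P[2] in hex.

P[1] = 0xE1, P[2] = 0x71

CBC decryption: P_i = D(K, C_i) ⊕ C_{i−1}, with C_{0} = IV.
P[1]: D(K, 0xA4) = 0x12; 0x12 ⊕ 0xF3 = 0xE1.
P[2]: D(K, 0x67) = 0xD5; 0xD5 ⊕ 0xA4 = 0x71.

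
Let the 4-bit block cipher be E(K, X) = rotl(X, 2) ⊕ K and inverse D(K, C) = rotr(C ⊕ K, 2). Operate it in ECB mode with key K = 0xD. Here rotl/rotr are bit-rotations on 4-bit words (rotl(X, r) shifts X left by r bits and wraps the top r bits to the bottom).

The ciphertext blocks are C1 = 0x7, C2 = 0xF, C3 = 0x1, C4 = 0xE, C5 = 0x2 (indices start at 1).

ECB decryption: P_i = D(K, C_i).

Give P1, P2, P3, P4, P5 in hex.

P1 = 0xA, P2 = 0x8, P3 = 0x3, P4 = 0xC, P5 = 0xF

P1: D(K, 0x7) = 0xA.
P2: D(K, 0xF) = 0x8.
P3: D(K, 0x1) = 0x3.
P4: D(K, 0xE) = 0xC.
P5: D(K, 0x2) = 0xF.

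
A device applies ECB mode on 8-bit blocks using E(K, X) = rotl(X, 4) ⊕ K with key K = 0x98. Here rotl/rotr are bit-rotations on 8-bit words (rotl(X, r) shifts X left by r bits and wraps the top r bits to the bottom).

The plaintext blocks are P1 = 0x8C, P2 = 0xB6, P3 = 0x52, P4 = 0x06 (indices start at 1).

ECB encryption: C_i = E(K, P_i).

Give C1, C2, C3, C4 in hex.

C1: E(K, 0x8C) = 0x50.
C2: E(K, 0xB6) = 0xF3.
C3: E(K, 0x52) = 0xBD.
C4: E(K, 0x06) = 0xF8.

C1 = 0x50, C2 = 0xF3, C3 = 0xBD, C4 = 0xF8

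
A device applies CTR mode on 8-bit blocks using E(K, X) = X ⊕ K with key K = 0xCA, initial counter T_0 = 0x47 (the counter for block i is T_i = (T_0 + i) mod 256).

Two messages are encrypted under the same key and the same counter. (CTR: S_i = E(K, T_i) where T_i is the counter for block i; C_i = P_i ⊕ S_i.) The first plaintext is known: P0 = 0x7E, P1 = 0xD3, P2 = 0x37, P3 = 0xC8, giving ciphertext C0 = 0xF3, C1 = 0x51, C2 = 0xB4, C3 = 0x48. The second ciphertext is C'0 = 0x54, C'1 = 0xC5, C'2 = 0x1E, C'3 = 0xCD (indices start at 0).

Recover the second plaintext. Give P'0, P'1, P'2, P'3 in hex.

In CTR with a reused counter, both messages share the same keystream S_i, so C_i ⊕ C'_i = P_i ⊕ P'_i and thus P'_i = P_i ⊕ C_i ⊕ C'_i.
P'0: 0x7E ⊕ 0xF3 ⊕ 0x54 = 0xD9.
P'1: 0xD3 ⊕ 0x51 ⊕ 0xC5 = 0x47.
P'2: 0x37 ⊕ 0xB4 ⊕ 0x1E = 0x9D.
P'3: 0xC8 ⊕ 0x48 ⊕ 0xCD = 0x4D.

P'0 = 0xD9, P'1 = 0x47, P'2 = 0x9D, P'3 = 0x4D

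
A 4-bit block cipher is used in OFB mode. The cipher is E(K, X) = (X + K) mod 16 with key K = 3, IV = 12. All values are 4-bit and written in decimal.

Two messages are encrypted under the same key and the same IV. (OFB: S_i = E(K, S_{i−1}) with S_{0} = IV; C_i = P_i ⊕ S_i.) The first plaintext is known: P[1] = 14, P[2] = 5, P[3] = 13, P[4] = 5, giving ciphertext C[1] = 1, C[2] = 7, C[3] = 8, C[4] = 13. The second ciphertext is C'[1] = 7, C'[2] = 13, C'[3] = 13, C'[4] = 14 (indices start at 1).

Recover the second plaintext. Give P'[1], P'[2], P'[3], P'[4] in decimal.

In OFB with a reused IV, both messages share the same keystream S_i, so C_i ⊕ C'_i = P_i ⊕ P'_i and thus P'_i = P_i ⊕ C_i ⊕ C'_i.
P'[1]: 14 ⊕ 1 ⊕ 7 = 8.
P'[2]: 5 ⊕ 7 ⊕ 13 = 15.
P'[3]: 13 ⊕ 8 ⊕ 13 = 8.
P'[4]: 5 ⊕ 13 ⊕ 14 = 6.

P'[1] = 8, P'[2] = 15, P'[3] = 8, P'[4] = 6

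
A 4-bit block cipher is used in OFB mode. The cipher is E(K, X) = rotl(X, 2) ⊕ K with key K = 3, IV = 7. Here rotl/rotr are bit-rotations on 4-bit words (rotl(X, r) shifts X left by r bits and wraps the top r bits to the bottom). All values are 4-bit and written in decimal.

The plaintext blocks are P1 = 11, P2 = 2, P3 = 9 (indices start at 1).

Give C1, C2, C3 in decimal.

C1 = 5, C2 = 10, C3 = 8

OFB encryption: S_i = E(K, S_{i−1}) with S_{0} = IV; C_i = P_i ⊕ S_i.
C1: S = E(K, 7) = 14; 11 ⊕ 14 = 5.
C2: S = E(K, 14) = 8; 2 ⊕ 8 = 10.
C3: S = E(K, 8) = 1; 9 ⊕ 1 = 8.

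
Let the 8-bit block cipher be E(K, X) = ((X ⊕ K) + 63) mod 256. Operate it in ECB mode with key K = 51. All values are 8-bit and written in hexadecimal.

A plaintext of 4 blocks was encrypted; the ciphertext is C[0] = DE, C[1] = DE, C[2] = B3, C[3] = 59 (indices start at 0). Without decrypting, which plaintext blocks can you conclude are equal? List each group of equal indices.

P[0] = P[1]

ECB encrypts each block independently with the same key, so equal ciphertext blocks imply equal plaintext blocks.
C[0] = C[1] = DE, so P[0] = P[1].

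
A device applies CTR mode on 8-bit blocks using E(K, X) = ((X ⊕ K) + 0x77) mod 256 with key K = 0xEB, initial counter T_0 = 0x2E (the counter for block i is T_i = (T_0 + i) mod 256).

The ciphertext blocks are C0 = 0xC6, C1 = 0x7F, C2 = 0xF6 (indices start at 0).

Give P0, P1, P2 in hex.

CTR decryption: S_i = E(K, T_i) where T_i is the counter for block i; P_i = C_i ⊕ S_i.
P0: T = 0x2E, S = E(K, T) = 0x3C; 0xC6 ⊕ 0x3C = 0xFA.
P1: T = 0x2F, S = E(K, T) = 0x3B; 0x7F ⊕ 0x3B = 0x44.
P2: T = 0x30, S = E(K, T) = 0x52; 0xF6 ⊕ 0x52 = 0xA4.

P0 = 0xFA, P1 = 0x44, P2 = 0xA4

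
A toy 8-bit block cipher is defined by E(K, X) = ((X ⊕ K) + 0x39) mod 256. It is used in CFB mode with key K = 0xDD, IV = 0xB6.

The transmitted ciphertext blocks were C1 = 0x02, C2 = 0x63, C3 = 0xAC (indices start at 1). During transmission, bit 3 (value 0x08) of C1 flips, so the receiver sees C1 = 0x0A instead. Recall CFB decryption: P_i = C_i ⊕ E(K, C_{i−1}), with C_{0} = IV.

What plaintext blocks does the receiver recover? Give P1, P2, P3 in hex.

P1 = 0xAE, P2 = 0x73, P3 = 0x5B

Only C1 changed, to 0x0A. In CFB, a change in C_i flips the same bit in P_i and garbles P_{i+1}. Decrypting the received ciphertext:
P1: E(K, 0xB6) = 0xA4; 0x0A ⊕ 0xA4 = 0xAE.
P2: E(K, 0x0A) = 0x10; 0x63 ⊕ 0x10 = 0x73.
P3: E(K, 0x63) = 0xF7; 0xAC ⊕ 0xF7 = 0x5B.
Blocks that differ from the original plaintext: P1, P2.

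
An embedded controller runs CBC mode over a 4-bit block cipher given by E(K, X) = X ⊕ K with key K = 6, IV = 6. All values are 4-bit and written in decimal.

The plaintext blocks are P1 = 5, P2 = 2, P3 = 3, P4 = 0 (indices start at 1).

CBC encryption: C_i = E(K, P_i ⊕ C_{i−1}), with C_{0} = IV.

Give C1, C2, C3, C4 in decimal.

C1: P1 ⊕ 6 = 3; E(K, 3) = 5.
C2: P2 ⊕ 5 = 7; E(K, 7) = 1.
C3: P3 ⊕ 1 = 2; E(K, 2) = 4.
C4: P4 ⊕ 4 = 4; E(K, 4) = 2.

C1 = 5, C2 = 1, C3 = 4, C4 = 2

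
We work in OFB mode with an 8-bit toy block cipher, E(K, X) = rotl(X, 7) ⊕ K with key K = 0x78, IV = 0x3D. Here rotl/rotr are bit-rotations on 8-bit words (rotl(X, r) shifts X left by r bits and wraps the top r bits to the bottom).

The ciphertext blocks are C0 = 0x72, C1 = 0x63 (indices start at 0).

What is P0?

OFB decryption: S_i = E(K, S_{i−1}) with S_{−1} = IV; P_i = C_i ⊕ S_i.
P0: S = E(K, 0x3D) = 0xE6; 0x72 ⊕ 0xE6 = 0x94.

P0 = 0x94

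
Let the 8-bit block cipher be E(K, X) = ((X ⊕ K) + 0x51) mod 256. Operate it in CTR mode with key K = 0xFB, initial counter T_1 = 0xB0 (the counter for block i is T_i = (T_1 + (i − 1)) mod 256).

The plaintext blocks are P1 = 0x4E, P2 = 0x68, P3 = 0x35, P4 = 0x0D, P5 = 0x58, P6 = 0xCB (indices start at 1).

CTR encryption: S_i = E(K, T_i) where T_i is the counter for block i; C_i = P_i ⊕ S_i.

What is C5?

C1: T = 0xB0, S = E(K, T) = 0x9C; 0x4E ⊕ 0x9C = 0xD2.
C2: T = 0xB1, S = E(K, T) = 0x9B; 0x68 ⊕ 0x9B = 0xF3.
C3: T = 0xB2, S = E(K, T) = 0x9A; 0x35 ⊕ 0x9A = 0xAF.
C4: T = 0xB3, S = E(K, T) = 0x99; 0x0D ⊕ 0x99 = 0x94.
C5: T = 0xB4, S = E(K, T) = 0xA0; 0x58 ⊕ 0xA0 = 0xF8.

C5 = 0xF8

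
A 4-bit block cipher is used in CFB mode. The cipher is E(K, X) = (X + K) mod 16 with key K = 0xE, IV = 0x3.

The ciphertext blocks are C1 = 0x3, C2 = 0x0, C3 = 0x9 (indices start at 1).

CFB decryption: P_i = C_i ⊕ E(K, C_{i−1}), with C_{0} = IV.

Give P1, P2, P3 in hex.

P1: E(K, 0x3) = 0x1; 0x3 ⊕ 0x1 = 0x2.
P2: E(K, 0x3) = 0x1; 0x0 ⊕ 0x1 = 0x1.
P3: E(K, 0x0) = 0xE; 0x9 ⊕ 0xE = 0x7.

P1 = 0x2, P2 = 0x1, P3 = 0x7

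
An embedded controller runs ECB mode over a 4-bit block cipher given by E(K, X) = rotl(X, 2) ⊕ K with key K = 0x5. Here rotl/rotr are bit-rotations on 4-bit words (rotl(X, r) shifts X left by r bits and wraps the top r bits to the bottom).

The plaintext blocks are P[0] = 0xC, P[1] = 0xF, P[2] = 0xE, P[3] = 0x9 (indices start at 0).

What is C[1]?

ECB encryption: C_i = E(K, P_i).
C[1]: E(K, 0xF) = 0xA.

C[1] = 0xA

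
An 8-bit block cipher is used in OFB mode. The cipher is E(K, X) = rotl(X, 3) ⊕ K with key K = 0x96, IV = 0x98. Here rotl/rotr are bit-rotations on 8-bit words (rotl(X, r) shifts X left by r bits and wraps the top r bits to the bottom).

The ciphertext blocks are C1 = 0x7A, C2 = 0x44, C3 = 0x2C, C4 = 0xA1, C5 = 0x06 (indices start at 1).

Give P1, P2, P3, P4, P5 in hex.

OFB decryption: S_i = E(K, S_{i−1}) with S_{0} = IV; P_i = C_i ⊕ S_i.
P1: S = E(K, 0x98) = 0x52; 0x7A ⊕ 0x52 = 0x28.
P2: S = E(K, 0x52) = 0x04; 0x44 ⊕ 0x04 = 0x40.
P3: S = E(K, 0x04) = 0xB6; 0x2C ⊕ 0xB6 = 0x9A.
P4: S = E(K, 0xB6) = 0x23; 0xA1 ⊕ 0x23 = 0x82.
P5: S = E(K, 0x23) = 0x8F; 0x06 ⊕ 0x8F = 0x89.

P1 = 0x28, P2 = 0x40, P3 = 0x9A, P4 = 0x82, P5 = 0x89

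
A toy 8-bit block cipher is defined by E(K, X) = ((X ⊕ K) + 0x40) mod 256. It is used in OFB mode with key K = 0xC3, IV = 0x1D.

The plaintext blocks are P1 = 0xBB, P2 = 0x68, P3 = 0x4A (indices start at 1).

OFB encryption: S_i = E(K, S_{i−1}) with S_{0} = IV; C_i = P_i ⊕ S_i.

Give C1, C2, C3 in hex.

C1 = 0xA5, C2 = 0x75, C3 = 0x54

C1: S = E(K, 0x1D) = 0x1E; 0xBB ⊕ 0x1E = 0xA5.
C2: S = E(K, 0x1E) = 0x1D; 0x68 ⊕ 0x1D = 0x75.
C3: S = E(K, 0x1D) = 0x1E; 0x4A ⊕ 0x1E = 0x54.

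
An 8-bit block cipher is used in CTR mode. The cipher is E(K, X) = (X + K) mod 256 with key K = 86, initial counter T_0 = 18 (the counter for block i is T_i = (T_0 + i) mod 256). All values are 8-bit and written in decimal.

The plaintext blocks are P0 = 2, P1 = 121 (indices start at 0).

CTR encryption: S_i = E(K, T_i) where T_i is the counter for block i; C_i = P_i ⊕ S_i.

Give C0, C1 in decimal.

C0: T = 18, S = E(K, T) = 104; 2 ⊕ 104 = 106.
C1: T = 19, S = E(K, T) = 105; 121 ⊕ 105 = 16.

C0 = 106, C1 = 16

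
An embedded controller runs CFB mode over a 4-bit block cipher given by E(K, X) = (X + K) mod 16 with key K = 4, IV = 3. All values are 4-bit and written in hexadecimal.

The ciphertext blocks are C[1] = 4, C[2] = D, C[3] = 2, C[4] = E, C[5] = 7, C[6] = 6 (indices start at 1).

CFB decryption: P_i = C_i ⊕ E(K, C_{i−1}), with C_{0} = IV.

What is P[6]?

P[6]: E(K, 7) = B; 6 ⊕ B = D.

P[6] = D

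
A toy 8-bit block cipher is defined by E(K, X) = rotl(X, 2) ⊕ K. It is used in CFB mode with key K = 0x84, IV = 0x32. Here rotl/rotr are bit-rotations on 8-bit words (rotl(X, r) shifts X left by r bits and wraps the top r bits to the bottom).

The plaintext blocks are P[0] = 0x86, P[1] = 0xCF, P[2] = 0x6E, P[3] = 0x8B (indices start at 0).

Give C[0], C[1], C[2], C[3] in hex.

CFB encryption: C_i = P_i ⊕ E(K, C_{i−1}), with C_{−1} = IV.
C[0]: E(K, 0x32) = 0x4C; 0x86 ⊕ 0x4C = 0xCA.
C[1]: E(K, 0xCA) = 0xAF; 0xCF ⊕ 0xAF = 0x60.
C[2]: E(K, 0x60) = 0x05; 0x6E ⊕ 0x05 = 0x6B.
C[3]: E(K, 0x6B) = 0x29; 0x8B ⊕ 0x29 = 0xA2.

C[0] = 0xCA, C[1] = 0x60, C[2] = 0x6B, C[3] = 0xA2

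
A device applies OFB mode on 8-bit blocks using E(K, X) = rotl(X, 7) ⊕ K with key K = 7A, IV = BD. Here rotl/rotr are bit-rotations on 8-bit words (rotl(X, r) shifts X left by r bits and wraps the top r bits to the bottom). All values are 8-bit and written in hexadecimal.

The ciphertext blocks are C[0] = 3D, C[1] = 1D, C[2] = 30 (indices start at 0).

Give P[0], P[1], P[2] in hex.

P[0] = 99, P[1] = 35, P[2] = 5E

OFB decryption: S_i = E(K, S_{i−1}) with S_{−1} = IV; P_i = C_i ⊕ S_i.
P[0]: S = E(K, BD) = A4; 3D ⊕ A4 = 99.
P[1]: S = E(K, A4) = 28; 1D ⊕ 28 = 35.
P[2]: S = E(K, 28) = 6E; 30 ⊕ 6E = 5E.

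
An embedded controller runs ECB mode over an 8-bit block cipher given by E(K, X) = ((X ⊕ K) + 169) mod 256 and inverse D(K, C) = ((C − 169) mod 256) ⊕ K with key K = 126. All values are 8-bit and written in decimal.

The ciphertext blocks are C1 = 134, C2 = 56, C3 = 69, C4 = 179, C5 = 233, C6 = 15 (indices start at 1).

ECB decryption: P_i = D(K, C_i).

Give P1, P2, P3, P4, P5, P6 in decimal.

P1 = 163, P2 = 241, P3 = 226, P4 = 116, P5 = 62, P6 = 24

P1: D(K, 134) = 163.
P2: D(K, 56) = 241.
P3: D(K, 69) = 226.
P4: D(K, 179) = 116.
P5: D(K, 233) = 62.
P6: D(K, 15) = 24.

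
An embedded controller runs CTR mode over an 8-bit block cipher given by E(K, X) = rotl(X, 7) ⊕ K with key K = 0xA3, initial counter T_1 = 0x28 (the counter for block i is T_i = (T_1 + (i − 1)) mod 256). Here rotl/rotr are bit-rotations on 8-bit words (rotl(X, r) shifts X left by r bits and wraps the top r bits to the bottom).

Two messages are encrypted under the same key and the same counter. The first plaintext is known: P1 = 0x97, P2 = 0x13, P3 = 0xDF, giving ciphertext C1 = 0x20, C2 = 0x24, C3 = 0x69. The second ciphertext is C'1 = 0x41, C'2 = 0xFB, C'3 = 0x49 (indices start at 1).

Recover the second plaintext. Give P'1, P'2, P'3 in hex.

In CTR with a reused counter, both messages share the same keystream S_i, so C_i ⊕ C'_i = P_i ⊕ P'_i and thus P'_i = P_i ⊕ C_i ⊕ C'_i.
P'1: 0x97 ⊕ 0x20 ⊕ 0x41 = 0xF6.
P'2: 0x13 ⊕ 0x24 ⊕ 0xFB = 0xCC.
P'3: 0xDF ⊕ 0x69 ⊕ 0x49 = 0xFF.

P'1 = 0xF6, P'2 = 0xCC, P'3 = 0xFF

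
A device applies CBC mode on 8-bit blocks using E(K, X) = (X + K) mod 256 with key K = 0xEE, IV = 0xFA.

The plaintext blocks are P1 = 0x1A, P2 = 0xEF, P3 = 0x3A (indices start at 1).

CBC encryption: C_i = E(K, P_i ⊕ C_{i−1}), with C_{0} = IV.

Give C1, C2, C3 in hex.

C1 = 0xCE, C2 = 0x0F, C3 = 0x23

C1: P1 ⊕ 0xFA = 0xE0; E(K, 0xE0) = 0xCE.
C2: P2 ⊕ 0xCE = 0x21; E(K, 0x21) = 0x0F.
C3: P3 ⊕ 0x0F = 0x35; E(K, 0x35) = 0x23.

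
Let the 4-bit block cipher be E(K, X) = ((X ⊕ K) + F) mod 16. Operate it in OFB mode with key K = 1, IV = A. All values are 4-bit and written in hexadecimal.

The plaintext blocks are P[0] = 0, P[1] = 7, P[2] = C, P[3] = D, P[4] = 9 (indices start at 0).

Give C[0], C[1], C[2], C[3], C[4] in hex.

C[0] = A, C[1] = D, C[2] = 6, C[3] = 7, C[4] = 3

OFB encryption: S_i = E(K, S_{i−1}) with S_{−1} = IV; C_i = P_i ⊕ S_i.
C[0]: S = E(K, A) = A; 0 ⊕ A = A.
C[1]: S = E(K, A) = A; 7 ⊕ A = D.
C[2]: S = E(K, A) = A; C ⊕ A = 6.
C[3]: S = E(K, A) = A; D ⊕ A = 7.
C[4]: S = E(K, A) = A; 9 ⊕ A = 3.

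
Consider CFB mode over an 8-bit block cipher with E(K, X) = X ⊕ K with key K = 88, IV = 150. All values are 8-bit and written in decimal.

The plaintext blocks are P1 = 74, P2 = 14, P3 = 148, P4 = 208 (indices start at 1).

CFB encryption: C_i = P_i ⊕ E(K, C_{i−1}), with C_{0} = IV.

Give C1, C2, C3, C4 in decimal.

C1: E(K, 150) = 206; 74 ⊕ 206 = 132.
C2: E(K, 132) = 220; 14 ⊕ 220 = 210.
C3: E(K, 210) = 138; 148 ⊕ 138 = 30.
C4: E(K, 30) = 70; 208 ⊕ 70 = 150.

C1 = 132, C2 = 210, C3 = 30, C4 = 150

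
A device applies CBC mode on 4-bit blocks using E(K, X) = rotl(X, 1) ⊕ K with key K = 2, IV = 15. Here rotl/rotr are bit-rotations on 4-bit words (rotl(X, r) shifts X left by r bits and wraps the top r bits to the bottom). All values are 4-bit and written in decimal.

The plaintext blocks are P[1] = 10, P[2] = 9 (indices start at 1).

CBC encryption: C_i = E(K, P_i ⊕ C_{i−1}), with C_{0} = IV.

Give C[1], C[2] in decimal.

C[1]: P[1] ⊕ 15 = 5; E(K, 5) = 8.
C[2]: P[2] ⊕ 8 = 1; E(K, 1) = 0.

C[1] = 8, C[2] = 0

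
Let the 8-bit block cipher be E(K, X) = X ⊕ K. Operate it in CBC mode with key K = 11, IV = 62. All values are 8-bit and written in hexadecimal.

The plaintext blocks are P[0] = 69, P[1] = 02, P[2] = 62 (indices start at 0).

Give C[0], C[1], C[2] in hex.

C[0] = 1A, C[1] = 09, C[2] = 7A

CBC encryption: C_i = E(K, P_i ⊕ C_{i−1}), with C_{−1} = IV.
C[0]: P[0] ⊕ 62 = 0B; E(K, 0B) = 1A.
C[1]: P[1] ⊕ 1A = 18; E(K, 18) = 09.
C[2]: P[2] ⊕ 09 = 6B; E(K, 6B) = 7A.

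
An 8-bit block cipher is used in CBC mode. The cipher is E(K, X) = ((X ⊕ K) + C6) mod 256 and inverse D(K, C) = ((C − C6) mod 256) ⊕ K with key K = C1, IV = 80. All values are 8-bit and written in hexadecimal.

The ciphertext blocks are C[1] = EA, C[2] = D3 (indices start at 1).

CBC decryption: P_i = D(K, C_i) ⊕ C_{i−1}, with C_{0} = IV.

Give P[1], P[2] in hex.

P[1] = 65, P[2] = 26

P[1]: D(K, EA) = E5; E5 ⊕ 80 = 65.
P[2]: D(K, D3) = CC; CC ⊕ EA = 26.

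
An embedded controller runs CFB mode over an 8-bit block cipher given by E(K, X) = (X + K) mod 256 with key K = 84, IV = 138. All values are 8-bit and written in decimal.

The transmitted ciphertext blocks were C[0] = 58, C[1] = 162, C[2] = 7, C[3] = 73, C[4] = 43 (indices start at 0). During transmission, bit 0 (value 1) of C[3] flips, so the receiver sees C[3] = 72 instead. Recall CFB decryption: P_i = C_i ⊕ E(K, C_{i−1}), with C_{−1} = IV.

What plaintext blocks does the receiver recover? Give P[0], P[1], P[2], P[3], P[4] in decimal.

Only C[3] changed, to 72. In CFB, a change in C_i flips the same bit in P_i and garbles P_{i+1}. Decrypting the received ciphertext:
P[0]: E(K, 138) = 222; 58 ⊕ 222 = 228.
P[1]: E(K, 58) = 142; 162 ⊕ 142 = 44.
P[2]: E(K, 162) = 246; 7 ⊕ 246 = 241.
P[3]: E(K, 7) = 91; 72 ⊕ 91 = 19.
P[4]: E(K, 72) = 156; 43 ⊕ 156 = 183.
Blocks that differ from the original plaintext: P[3], P[4].

P[0] = 228, P[1] = 44, P[2] = 241, P[3] = 19, P[4] = 183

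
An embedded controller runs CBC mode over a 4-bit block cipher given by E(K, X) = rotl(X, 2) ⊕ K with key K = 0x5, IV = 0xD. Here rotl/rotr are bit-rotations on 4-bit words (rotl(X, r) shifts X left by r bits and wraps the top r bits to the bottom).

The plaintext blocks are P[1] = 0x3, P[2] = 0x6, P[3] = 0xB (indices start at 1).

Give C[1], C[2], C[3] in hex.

CBC encryption: C_i = E(K, P_i ⊕ C_{i−1}), with C_{0} = IV.
C[1]: P[1] ⊕ 0xD = 0xE; E(K, 0xE) = 0xE.
C[2]: P[2] ⊕ 0xE = 0x8; E(K, 0x8) = 0x7.
C[3]: P[3] ⊕ 0x7 = 0xC; E(K, 0xC) = 0x6.

C[1] = 0xE, C[2] = 0x7, C[3] = 0x6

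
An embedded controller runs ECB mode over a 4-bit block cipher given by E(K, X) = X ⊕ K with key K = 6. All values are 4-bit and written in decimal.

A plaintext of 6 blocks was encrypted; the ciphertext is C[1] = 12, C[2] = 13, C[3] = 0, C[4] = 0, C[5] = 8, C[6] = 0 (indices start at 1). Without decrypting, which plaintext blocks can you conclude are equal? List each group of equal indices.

P[3] = P[4] = P[6]

ECB encrypts each block independently with the same key, so equal ciphertext blocks imply equal plaintext blocks.
C[3] = C[4] = C[6] = 0, so P[3] = P[4] = P[6].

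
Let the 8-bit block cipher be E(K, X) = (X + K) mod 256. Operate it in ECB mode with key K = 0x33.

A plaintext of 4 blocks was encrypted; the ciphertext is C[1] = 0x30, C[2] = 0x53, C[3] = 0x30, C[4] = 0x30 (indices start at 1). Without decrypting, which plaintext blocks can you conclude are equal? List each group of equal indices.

P[1] = P[3] = P[4]

ECB encrypts each block independently with the same key, so equal ciphertext blocks imply equal plaintext blocks.
C[1] = C[3] = C[4] = 0x30, so P[1] = P[3] = P[4].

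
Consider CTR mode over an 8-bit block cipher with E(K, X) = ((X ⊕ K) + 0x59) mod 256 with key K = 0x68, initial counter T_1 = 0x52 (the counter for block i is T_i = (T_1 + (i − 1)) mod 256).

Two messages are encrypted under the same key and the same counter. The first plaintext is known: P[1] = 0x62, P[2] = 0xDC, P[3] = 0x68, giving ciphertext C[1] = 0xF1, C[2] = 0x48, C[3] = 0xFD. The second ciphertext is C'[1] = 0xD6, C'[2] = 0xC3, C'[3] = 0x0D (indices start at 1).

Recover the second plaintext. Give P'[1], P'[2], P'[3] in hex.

In CTR with a reused counter, both messages share the same keystream S_i, so C_i ⊕ C'_i = P_i ⊕ P'_i and thus P'_i = P_i ⊕ C_i ⊕ C'_i.
P'[1]: 0x62 ⊕ 0xF1 ⊕ 0xD6 = 0x45.
P'[2]: 0xDC ⊕ 0x48 ⊕ 0xC3 = 0x57.
P'[3]: 0x68 ⊕ 0xFD ⊕ 0x0D = 0x98.

P'[1] = 0x45, P'[2] = 0x57, P'[3] = 0x98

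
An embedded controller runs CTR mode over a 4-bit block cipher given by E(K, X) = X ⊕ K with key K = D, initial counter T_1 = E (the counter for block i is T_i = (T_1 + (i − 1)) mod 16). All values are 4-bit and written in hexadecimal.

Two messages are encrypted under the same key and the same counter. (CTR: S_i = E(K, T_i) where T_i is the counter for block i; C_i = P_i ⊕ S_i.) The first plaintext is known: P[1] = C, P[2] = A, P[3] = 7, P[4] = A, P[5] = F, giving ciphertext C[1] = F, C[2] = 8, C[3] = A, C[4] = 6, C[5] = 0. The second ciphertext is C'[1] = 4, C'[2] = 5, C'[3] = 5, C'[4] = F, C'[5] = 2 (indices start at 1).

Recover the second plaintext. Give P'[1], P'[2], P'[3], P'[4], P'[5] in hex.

In CTR with a reused counter, both messages share the same keystream S_i, so C_i ⊕ C'_i = P_i ⊕ P'_i and thus P'_i = P_i ⊕ C_i ⊕ C'_i.
P'[1]: C ⊕ F ⊕ 4 = 7.
P'[2]: A ⊕ 8 ⊕ 5 = 7.
P'[3]: 7 ⊕ A ⊕ 5 = 8.
P'[4]: A ⊕ 6 ⊕ F = 3.
P'[5]: F ⊕ 0 ⊕ 2 = D.

P'[1] = 7, P'[2] = 7, P'[3] = 8, P'[4] = 3, P'[5] = D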